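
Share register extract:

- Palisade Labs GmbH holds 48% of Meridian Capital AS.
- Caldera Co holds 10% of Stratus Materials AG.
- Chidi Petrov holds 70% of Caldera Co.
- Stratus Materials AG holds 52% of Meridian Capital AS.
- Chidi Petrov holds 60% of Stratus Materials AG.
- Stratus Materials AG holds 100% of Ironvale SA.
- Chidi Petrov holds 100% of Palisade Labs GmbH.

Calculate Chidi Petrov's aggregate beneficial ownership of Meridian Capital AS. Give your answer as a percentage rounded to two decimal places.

82.84%

Chidi reaches Meridian along 3 paths.
Via Stratus: 60% × 52% = 31.2%.
Via Caldera → Stratus: 70% × 10% × 52% = 3.64%.
Via Palisade: 100% × 48% = 48%.
Total: 31.2% + 3.64% + 48% = 82.84%.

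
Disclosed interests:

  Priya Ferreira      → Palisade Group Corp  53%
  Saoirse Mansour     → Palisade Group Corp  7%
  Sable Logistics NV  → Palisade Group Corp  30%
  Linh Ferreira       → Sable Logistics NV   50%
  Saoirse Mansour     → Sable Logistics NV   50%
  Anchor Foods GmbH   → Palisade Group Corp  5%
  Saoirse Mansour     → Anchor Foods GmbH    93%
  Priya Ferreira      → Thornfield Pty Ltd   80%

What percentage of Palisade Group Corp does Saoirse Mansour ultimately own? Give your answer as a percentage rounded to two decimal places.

26.65%

Saoirse reaches Palisade along 3 paths.
Via Sable: 50% × 30% = 15%.
Direct stake: 7% = 7%.
Via Anchor: 93% × 5% = 4.65%.
Total: 15% + 7% + 4.65% = 26.65%.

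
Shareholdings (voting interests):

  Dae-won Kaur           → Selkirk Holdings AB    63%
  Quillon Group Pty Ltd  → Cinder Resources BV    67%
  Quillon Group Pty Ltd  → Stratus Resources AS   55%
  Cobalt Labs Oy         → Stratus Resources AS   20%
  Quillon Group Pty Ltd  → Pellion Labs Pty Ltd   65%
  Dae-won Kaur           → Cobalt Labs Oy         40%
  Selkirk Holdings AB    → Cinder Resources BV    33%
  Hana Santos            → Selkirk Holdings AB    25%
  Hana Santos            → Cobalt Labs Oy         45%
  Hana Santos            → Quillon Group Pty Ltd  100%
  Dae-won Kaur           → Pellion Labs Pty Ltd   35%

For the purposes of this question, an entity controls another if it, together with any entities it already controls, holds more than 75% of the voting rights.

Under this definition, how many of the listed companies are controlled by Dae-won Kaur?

Dae-won's largest direct stake is 63% in Selkirk, which does not meet the threshold.
Dae-won controls 0 companies.

0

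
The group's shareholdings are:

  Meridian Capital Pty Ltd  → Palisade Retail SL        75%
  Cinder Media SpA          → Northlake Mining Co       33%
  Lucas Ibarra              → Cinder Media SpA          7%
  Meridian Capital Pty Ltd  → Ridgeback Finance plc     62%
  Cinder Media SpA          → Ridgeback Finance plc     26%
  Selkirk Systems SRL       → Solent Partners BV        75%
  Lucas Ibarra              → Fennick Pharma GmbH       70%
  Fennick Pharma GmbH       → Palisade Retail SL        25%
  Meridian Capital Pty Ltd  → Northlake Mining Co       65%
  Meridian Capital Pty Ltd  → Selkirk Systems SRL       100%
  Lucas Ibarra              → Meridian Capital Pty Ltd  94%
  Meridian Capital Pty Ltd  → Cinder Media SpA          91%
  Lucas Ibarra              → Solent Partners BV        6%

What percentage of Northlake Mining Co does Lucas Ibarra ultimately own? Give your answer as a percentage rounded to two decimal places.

91.64%

Lucas reaches Northlake along 3 paths.
Via Meridian: 94% × 65% = 61.1%.
Via Meridian → Cinder: 94% × 91% × 33% = 28.2282%.
Via Cinder: 7% × 33% = 2.31%.
Total: 61.1% + 28.2282% + 2.31% = 91.6382%.
Rounded: 91.64%.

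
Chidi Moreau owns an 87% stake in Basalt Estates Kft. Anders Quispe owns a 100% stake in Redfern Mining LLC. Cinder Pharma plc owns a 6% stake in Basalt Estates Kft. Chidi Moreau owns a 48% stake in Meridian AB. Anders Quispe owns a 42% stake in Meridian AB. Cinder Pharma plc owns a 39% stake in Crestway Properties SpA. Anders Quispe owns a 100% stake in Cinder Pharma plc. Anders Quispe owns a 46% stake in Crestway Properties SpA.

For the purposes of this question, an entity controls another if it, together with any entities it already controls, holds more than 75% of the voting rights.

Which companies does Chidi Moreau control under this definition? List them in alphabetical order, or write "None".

Chidi holds 87% of Basalt, so Chidi controls Basalt.
No other company's threshold is met.

Basalt Estates Kft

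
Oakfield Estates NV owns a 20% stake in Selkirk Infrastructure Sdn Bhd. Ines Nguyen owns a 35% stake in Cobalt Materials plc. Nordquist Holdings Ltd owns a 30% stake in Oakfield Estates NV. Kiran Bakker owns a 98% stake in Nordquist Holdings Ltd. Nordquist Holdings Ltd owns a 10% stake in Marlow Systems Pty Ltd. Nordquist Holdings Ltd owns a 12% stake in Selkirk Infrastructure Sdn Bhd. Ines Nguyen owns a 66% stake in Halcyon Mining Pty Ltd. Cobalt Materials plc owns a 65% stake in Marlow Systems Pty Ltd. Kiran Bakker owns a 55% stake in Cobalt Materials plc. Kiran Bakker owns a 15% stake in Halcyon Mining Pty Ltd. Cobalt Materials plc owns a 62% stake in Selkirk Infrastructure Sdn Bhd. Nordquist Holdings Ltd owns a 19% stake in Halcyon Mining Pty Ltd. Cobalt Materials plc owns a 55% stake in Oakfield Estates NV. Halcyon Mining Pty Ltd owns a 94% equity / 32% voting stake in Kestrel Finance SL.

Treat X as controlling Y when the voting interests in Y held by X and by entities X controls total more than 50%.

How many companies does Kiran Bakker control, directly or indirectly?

5

Kiran holds 55% of Cobalt, so Kiran controls Cobalt.
Kiran holds 98% of Nordquist, so Kiran controls Nordquist.
Nordquist and Cobalt together hold 30% + 55% = 85% of Oakfield, so Kiran controls Oakfield.
Oakfield and Cobalt and Nordquist together hold 20% + 62% + 12% = 94% of Selkirk, so Kiran controls Selkirk.
Cobalt and Nordquist together hold 65% + 10% = 75% of Marlow, so Kiran controls Marlow.
No other company's threshold is met.
Kiran controls 5 companies.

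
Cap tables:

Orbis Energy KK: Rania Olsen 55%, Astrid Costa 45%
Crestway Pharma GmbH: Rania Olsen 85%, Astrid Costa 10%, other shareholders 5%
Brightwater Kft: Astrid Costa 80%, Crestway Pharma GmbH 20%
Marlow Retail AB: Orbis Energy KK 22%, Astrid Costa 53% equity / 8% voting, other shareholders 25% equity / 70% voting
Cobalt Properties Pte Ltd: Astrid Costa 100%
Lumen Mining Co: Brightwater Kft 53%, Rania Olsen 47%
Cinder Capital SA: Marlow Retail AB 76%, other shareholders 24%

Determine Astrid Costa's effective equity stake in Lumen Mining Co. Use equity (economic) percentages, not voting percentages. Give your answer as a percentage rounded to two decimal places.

Astrid reaches Lumen along 2 paths.
Via Brightwater: 80% × 53% = 42.4%.
Via Crestway → Brightwater: 10% × 20% × 53% = 1.06%.
Total: 42.4% + 1.06% = 43.46%.

43.46%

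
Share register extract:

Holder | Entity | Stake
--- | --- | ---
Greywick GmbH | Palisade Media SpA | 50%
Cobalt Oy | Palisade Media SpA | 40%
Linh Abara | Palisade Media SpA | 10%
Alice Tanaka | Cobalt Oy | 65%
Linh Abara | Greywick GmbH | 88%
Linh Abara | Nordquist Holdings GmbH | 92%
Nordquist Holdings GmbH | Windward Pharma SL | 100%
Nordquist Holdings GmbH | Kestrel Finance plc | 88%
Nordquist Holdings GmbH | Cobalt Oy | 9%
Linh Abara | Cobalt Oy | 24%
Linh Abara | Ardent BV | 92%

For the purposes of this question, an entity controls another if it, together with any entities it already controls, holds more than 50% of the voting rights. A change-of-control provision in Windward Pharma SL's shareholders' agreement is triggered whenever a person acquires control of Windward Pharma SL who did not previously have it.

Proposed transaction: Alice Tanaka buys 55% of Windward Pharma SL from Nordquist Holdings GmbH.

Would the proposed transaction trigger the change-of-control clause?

The purchase adds only to Alice's holdings (Nordquist's stake shrinks), so Alice is the only person who could newly come to control Windward.
Alice holds 65% of Cobalt, so Alice controls Cobalt.
Neither Alice nor any entity Alice controls holds any voting interest in Windward.
So before the transaction, Alice does not control Windward.
After the purchase, Alice holds 55% of Windward directly, and Nordquist's stake falls to 45%.
Alice holds 55% of Windward, so Alice controls Windward.
Alice did not control Windward before and does after, so the clause is triggered.

Yes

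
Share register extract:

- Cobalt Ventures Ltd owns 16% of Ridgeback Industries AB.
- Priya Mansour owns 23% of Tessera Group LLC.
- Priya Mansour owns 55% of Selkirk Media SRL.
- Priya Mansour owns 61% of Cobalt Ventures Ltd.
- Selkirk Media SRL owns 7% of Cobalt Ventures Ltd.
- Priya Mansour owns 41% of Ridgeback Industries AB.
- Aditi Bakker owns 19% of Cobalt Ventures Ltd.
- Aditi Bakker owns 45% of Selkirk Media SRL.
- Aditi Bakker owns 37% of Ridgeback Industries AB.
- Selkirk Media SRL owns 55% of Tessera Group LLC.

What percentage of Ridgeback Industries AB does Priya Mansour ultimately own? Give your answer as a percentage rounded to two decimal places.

51.38%

Priya reaches Ridgeback along 3 paths.
Direct stake: 41% = 41%.
Via Cobalt: 61% × 16% = 9.76%.
Via Selkirk → Cobalt: 55% × 7% × 16% = 0.616%.
Total: 41% + 9.76% + 0.616% = 51.376%.
Rounded: 51.38%.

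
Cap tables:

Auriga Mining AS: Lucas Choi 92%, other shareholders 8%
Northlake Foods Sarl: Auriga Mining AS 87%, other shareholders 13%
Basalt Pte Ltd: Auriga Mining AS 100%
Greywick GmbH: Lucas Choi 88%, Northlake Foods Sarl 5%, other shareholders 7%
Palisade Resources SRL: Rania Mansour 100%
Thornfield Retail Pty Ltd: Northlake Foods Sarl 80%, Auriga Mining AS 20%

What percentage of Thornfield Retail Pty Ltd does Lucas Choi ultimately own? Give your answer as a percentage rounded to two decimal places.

82.43%

Lucas reaches Thornfield along 2 paths.
Via Auriga → Northlake: 92% × 87% × 80% = 64.032%.
Via Auriga: 92% × 20% = 18.4%.
Total: 64.032% + 18.4% = 82.432%.
Rounded: 82.43%.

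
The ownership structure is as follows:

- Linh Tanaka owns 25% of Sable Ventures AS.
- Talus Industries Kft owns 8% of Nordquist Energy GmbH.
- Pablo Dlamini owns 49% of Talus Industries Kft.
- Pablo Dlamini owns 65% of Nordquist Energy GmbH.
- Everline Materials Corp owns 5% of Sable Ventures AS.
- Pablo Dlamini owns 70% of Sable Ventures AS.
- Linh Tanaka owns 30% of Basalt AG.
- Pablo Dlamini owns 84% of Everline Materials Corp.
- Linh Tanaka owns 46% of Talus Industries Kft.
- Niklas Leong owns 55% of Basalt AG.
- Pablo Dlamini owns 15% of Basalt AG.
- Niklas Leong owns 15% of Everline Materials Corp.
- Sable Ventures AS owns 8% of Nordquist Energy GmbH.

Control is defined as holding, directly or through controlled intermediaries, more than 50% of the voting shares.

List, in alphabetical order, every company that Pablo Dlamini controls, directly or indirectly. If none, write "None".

Everline Materials Corp, Nordquist Energy GmbH, Sable Ventures AS

Pablo holds 84% of Everline, so Pablo controls Everline.
Pablo and Everline together hold 70% + 5% = 75% of Sable, so Pablo controls Sable.
Pablo and Sable together hold 65% + 8% = 73% of Nordquist, so Pablo controls Nordquist.
No other company's threshold is met.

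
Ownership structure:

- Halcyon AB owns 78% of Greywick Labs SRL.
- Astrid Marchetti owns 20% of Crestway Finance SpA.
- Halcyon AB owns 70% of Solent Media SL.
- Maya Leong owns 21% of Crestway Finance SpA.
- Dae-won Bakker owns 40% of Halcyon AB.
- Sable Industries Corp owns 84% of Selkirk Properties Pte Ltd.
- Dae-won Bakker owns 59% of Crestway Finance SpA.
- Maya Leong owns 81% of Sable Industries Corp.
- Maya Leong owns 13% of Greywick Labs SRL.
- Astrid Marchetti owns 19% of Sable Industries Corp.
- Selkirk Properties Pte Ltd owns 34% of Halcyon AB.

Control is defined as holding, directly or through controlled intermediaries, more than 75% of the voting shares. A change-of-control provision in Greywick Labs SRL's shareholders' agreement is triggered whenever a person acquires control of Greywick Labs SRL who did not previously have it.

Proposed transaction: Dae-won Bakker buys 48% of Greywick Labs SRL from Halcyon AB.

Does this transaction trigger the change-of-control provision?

No

The purchase adds only to Dae-won's holdings (Halcyon's stake shrinks), so Dae-won is the only person who could newly come to control Greywick.
Dae-won's largest direct stake is 59% in Crestway, which does not meet the threshold, so Dae-won controls no company.
Neither Dae-won nor any entity Dae-won controls holds any voting interest in Greywick.
So before the transaction, Dae-won does not control Greywick.
After the purchase, Dae-won holds 48% of Greywick directly, and Halcyon's stake falls to 30%.
After the transaction, Dae-won's side holds 48% of Greywick, not > 75%, so Dae-won still does not control Greywick.
No new person acquires control, so the clause is not triggered.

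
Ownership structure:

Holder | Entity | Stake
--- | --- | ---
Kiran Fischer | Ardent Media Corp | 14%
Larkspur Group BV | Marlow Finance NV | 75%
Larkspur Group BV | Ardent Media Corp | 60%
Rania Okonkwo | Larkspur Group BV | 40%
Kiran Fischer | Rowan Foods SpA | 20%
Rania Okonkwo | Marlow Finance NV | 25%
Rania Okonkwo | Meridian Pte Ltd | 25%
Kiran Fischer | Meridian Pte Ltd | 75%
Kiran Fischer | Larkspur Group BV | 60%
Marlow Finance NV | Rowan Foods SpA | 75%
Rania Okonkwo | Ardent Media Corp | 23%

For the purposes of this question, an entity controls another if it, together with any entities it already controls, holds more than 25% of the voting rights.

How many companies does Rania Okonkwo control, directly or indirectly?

4

Rania holds 40% of Larkspur, so Rania controls Larkspur.
Rania and Larkspur together hold 23% + 60% = 83% of Ardent, so Rania controls Ardent.
Rania and Larkspur together hold 25% + 75% = 100% of Marlow, so Rania controls Marlow.
Marlow holds 75% of Rowan, so Rania controls Rowan.
No other company's threshold is met.
Rania controls 4 companies.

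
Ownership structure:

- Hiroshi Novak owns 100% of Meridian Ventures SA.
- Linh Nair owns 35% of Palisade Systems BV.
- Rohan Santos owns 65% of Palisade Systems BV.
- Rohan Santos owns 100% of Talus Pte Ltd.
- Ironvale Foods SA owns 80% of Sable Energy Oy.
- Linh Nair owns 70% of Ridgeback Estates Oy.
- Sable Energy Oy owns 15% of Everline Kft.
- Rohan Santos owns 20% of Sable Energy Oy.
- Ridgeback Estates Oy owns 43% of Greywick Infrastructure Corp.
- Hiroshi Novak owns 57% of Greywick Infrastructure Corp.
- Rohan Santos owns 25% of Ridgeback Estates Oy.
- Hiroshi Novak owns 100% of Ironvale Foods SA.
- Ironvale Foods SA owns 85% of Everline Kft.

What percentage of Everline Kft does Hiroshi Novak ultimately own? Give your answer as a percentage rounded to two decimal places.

97.00%

Hiroshi reaches Everline along 2 paths.
Via Ironvale → Sable: 100% × 80% × 15% = 12%.
Via Ironvale: 100% × 85% = 85%.
Total: 12% + 85% = 97%.
Rounded: 97.00%.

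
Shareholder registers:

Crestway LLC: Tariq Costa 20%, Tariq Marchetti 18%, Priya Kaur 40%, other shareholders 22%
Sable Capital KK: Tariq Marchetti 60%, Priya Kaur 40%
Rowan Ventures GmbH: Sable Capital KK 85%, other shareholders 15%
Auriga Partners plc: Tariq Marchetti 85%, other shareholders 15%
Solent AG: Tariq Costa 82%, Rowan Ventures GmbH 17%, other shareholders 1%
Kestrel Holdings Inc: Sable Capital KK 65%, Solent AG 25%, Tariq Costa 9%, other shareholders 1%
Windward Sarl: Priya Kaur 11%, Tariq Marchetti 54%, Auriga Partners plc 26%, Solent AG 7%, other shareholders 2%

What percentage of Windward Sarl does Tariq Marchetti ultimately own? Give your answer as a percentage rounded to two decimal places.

76.71%

Tariq Marchetti reaches Windward along 3 paths.
Direct stake: 54% = 54%.
Via Auriga: 85% × 26% = 22.1%.
Via Sable → Rowan → Solent: 60% × 85% × 17% × 7% = 0.6069%.
Total: 54% + 22.1% + 0.6069% = 76.7069%.
Rounded: 76.71%.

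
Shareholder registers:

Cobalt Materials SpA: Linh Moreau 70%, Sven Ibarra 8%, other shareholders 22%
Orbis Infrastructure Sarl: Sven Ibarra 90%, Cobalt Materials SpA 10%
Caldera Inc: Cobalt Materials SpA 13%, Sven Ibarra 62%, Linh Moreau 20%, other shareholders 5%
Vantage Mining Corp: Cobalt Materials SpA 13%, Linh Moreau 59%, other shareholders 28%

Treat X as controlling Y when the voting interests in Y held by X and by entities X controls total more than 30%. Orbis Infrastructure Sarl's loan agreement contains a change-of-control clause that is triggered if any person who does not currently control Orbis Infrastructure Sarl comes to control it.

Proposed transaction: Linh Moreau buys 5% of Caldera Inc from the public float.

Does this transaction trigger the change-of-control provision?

No

The purchase changes only Linh's holdings, so Linh is the only person who could newly come to control Orbis.
Linh holds 70% of Cobalt, so Linh controls Cobalt.
Cobalt and Linh together hold 13% + 20% = 33% of Caldera, so Linh controls Caldera.
Cobalt and Linh together hold 13% + 59% = 72% of Vantage, so Linh controls Vantage.
In Orbis, Linh's side holds only 10%, not > 30%.
So before the transaction, Linh does not control Orbis.
After the purchase, Linh's direct stake in Caldera rises to 20% + 5% = 25%.
Cobalt and Linh together hold 13% + 25% = 38% of Caldera, so Linh controls Caldera.
After the transaction, Linh's side holds 10% of Orbis, not > 30%, so Linh still does not control Orbis.
No new person acquires control, so the clause is not triggered.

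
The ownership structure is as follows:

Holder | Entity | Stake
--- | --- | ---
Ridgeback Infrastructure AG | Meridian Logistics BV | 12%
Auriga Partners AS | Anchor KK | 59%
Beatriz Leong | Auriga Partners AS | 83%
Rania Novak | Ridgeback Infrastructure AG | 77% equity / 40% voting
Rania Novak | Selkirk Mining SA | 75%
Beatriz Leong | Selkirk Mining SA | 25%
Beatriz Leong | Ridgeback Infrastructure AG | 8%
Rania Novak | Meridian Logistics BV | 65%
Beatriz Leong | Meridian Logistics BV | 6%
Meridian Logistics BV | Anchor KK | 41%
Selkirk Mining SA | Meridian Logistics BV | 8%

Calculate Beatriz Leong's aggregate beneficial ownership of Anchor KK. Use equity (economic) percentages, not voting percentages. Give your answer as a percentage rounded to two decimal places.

52.64%

Beatriz reaches Anchor along 4 paths.
Via Meridian: 6% × 41% = 2.46%.
Via Selkirk → Meridian: 25% × 8% × 41% = 0.82%.
Via Ridgeback → Meridian: 8% × 12% × 41% = 0.3936%.
Via Auriga: 83% × 59% = 48.97%.
Total: 2.46% + 0.82% + 0.3936% + 48.97% = 52.6436%.
Rounded: 52.64%.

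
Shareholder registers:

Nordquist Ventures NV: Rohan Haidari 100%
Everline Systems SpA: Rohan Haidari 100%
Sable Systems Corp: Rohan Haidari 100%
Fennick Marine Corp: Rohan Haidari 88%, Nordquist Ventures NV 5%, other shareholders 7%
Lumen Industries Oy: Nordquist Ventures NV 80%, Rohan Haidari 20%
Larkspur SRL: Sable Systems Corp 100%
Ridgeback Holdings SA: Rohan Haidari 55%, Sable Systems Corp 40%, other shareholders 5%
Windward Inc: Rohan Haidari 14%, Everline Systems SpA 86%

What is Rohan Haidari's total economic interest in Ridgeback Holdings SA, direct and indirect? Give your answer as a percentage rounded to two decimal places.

Rohan reaches Ridgeback along 2 paths.
Direct stake: 55% = 55%.
Via Sable: 100% × 40% = 40%.
Total: 55% + 40% = 95%.
Rounded: 95.00%.

95.00%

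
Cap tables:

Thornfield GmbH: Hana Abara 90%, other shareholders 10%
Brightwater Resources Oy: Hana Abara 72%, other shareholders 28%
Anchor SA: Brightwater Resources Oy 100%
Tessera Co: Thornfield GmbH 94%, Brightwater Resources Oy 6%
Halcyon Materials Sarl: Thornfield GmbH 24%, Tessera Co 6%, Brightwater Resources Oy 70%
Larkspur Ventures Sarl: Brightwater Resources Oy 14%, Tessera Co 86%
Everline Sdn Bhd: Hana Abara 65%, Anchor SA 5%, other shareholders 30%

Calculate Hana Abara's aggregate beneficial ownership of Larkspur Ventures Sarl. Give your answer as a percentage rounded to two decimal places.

Hana reaches Larkspur along 3 paths.
Via Brightwater: 72% × 14% = 10.08%.
Via Thornfield → Tessera: 90% × 94% × 86% = 72.756%.
Via Brightwater → Tessera: 72% × 6% × 86% = 3.7152%.
Total: 10.08% + 72.756% + 3.7152% = 86.5512%.
Rounded: 86.55%.

86.55%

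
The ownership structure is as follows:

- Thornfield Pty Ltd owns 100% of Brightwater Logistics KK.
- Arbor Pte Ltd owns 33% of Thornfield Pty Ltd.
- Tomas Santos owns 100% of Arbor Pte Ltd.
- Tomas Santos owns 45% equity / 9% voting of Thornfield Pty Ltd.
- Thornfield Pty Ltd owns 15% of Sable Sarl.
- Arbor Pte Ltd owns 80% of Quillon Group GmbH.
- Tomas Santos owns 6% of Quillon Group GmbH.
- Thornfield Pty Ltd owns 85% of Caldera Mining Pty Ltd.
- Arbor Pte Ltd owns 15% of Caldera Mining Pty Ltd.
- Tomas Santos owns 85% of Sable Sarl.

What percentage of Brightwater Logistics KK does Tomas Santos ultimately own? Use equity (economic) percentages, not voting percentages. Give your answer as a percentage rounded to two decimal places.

78.00%

Tomas reaches Brightwater along 2 paths.
Via Thornfield: 45% × 100% = 45%.
Via Arbor → Thornfield: 100% × 33% × 100% = 33%.
Total: 45% + 33% = 78%.
Rounded: 78.00%.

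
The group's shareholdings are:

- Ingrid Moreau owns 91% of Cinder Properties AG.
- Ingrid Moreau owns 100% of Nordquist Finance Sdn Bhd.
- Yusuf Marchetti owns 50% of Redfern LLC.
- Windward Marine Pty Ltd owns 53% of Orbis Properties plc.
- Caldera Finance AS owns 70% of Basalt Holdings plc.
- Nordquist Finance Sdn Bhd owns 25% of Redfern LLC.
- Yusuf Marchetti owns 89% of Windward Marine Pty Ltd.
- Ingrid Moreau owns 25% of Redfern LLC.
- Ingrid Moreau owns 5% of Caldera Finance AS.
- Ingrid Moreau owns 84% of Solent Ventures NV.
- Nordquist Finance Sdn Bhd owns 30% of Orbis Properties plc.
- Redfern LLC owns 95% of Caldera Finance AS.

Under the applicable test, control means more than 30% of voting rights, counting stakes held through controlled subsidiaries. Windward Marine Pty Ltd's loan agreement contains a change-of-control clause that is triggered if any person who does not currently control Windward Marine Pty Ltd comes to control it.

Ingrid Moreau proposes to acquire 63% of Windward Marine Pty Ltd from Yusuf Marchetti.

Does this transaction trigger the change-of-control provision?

Yes

The purchase adds only to Ingrid's holdings (Yusuf's stake shrinks), so Ingrid is the only person who could newly come to control Windward.
Ingrid holds 84% of Solent, so Ingrid controls Solent.
Ingrid holds 100% of Nordquist, so Ingrid controls Nordquist.
Ingrid and Nordquist together hold 25% + 25% = 50% of Redfern, so Ingrid controls Redfern.
Ingrid holds 91% of Cinder, so Ingrid controls Cinder.
Ingrid and Redfern together hold 5% + 95% = 100% of Caldera, so Ingrid controls Caldera.
Caldera holds 70% of Basalt, so Ingrid controls Basalt.
Neither Ingrid nor any entity Ingrid controls holds any voting interest in Windward.
So before the transaction, Ingrid does not control Windward.
After the purchase, Ingrid holds 63% of Windward directly, and Yusuf's stake falls to 26%.
Ingrid holds 63% of Windward, so Ingrid controls Windward.
Ingrid did not control Windward before and does after, so the clause is triggered.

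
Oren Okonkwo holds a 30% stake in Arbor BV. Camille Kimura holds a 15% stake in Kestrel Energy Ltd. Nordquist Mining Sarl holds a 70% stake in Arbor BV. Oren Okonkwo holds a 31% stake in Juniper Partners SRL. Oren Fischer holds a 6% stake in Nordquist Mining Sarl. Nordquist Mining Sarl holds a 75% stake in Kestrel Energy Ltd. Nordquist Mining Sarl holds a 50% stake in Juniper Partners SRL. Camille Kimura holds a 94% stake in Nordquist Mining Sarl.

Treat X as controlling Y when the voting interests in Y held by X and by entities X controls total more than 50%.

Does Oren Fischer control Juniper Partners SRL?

Oren Fischer's largest direct stake is 6% in Nordquist, which does not meet the threshold, so Oren Fischer controls no company.
Neither Oren Fischer nor any entity Oren Fischer controls holds any voting interest in Juniper.
So Oren Fischer does not control Juniper.

No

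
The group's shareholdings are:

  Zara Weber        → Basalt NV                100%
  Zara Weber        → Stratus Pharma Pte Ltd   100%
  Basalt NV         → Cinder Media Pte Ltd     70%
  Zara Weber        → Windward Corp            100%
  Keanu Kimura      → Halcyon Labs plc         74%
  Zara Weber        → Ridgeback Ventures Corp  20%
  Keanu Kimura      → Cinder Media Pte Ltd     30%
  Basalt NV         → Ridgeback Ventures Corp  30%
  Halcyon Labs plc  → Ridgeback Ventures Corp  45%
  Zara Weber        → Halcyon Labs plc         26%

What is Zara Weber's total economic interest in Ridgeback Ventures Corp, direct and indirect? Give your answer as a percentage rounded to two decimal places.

61.70%

Zara reaches Ridgeback along 3 paths.
Via Basalt: 100% × 30% = 30%.
Via Halcyon: 26% × 45% = 11.7%.
Direct stake: 20% = 20%.
Total: 30% + 11.7% + 20% = 61.7%.
Rounded: 61.70%.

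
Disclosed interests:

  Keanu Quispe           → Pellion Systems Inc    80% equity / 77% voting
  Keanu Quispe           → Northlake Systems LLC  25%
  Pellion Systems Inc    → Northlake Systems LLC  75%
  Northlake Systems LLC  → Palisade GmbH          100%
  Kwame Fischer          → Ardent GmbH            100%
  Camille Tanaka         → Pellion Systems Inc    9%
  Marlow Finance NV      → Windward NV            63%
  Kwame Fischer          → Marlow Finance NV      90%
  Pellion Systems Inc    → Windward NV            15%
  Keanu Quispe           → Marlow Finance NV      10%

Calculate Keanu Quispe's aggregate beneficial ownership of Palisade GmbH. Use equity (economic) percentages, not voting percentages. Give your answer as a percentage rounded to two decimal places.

Keanu reaches Palisade along 2 paths.
Via Northlake: 25% × 100% = 25%.
Via Pellion → Northlake: 80% × 75% × 100% = 60%.
Total: 25% + 60% = 85%.
Rounded: 85.00%.

85.00%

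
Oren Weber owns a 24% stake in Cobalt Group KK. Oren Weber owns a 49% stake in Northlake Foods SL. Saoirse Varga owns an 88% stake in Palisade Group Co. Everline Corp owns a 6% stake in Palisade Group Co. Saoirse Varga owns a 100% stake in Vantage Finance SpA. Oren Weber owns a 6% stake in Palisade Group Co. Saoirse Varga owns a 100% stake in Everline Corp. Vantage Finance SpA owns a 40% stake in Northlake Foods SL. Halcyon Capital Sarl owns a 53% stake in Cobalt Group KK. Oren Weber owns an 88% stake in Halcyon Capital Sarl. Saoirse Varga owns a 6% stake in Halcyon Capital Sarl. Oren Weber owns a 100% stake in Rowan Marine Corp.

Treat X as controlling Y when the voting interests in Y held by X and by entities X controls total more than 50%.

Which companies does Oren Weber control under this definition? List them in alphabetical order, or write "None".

Cobalt Group KK, Halcyon Capital Sarl, Rowan Marine Corp

Oren holds 88% of Halcyon, so Oren controls Halcyon.
Oren and Halcyon together hold 24% + 53% = 77% of Cobalt, so Oren controls Cobalt.
Oren holds 100% of Rowan, so Oren controls Rowan.
No other company's threshold is met.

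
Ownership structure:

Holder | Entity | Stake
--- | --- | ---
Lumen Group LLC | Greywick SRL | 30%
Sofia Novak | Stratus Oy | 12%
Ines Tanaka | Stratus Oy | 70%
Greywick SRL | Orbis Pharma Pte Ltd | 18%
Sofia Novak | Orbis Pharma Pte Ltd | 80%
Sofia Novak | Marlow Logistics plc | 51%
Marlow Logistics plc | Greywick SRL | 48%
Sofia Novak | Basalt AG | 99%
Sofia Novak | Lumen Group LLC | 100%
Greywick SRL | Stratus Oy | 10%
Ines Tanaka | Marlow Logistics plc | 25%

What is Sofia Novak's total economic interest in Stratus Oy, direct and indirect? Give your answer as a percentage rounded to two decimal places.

Sofia reaches Stratus along 3 paths.
Via Lumen → Greywick: 100% × 30% × 10% = 3%.
Via Marlow → Greywick: 51% × 48% × 10% = 2.448%.
Direct stake: 12% = 12%.
Total: 3% + 2.448% + 12% = 17.448%.
Rounded: 17.45%.

17.45%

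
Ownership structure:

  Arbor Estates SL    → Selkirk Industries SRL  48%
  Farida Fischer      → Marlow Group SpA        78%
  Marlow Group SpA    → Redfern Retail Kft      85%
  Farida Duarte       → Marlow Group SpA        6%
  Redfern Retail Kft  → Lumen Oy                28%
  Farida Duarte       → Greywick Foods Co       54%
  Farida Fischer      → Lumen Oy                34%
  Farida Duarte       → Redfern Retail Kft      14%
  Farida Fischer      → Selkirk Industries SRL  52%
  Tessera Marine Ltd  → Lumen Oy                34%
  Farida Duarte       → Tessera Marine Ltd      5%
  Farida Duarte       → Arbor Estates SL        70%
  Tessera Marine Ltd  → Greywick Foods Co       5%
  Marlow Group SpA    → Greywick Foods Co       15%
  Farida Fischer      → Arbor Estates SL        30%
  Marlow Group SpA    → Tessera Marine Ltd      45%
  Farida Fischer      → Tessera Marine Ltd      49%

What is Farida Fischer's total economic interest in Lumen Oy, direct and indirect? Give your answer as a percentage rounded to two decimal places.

81.16%

Farida Fischer reaches Lumen along 4 paths.
Direct stake: 34% = 34%.
Via Marlow → Redfern: 78% × 85% × 28% = 18.564%.
Via Tessera: 49% × 34% = 16.66%.
Via Marlow → Tessera: 78% × 45% × 34% = 11.934%.
Total: 34% + 18.564% + 16.66% + 11.934% = 81.158%.
Rounded: 81.16%.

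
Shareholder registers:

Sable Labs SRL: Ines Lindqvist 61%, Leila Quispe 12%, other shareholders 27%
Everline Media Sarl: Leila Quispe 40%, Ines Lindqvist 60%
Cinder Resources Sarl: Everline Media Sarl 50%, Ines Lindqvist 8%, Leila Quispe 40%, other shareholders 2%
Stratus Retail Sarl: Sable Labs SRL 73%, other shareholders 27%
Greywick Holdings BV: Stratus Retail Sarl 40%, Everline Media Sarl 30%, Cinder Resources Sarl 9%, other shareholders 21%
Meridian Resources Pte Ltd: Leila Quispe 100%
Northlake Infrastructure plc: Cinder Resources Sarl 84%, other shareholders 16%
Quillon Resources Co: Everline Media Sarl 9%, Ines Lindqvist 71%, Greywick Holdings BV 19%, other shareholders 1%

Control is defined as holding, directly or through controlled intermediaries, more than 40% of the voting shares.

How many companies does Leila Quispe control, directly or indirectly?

Leila holds 100% of Meridian, so Leila controls Meridian.
No other company's threshold is met.
Leila controls 1 company.

1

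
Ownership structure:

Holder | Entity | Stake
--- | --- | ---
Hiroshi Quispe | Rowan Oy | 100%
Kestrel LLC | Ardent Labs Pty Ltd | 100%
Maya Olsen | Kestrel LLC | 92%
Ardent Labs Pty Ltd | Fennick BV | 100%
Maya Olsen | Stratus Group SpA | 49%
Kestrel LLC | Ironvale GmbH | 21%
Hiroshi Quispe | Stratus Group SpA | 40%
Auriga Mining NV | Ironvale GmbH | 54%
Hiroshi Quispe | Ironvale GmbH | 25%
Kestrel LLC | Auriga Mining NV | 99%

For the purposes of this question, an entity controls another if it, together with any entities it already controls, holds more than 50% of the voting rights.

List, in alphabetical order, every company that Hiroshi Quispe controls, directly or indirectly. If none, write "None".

Rowan Oy

Hiroshi holds 100% of Rowan, so Hiroshi controls Rowan.
No other company's threshold is met.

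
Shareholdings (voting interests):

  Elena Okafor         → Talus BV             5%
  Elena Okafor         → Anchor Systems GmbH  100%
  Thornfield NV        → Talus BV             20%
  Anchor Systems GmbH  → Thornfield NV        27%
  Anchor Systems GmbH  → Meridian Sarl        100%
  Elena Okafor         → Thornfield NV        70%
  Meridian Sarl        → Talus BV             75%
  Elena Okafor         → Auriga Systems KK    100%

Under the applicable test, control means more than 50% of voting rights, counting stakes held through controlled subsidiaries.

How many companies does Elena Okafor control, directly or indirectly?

5

Elena holds 100% of Anchor, so Elena controls Anchor.
Elena and Anchor together hold 70% + 27% = 97% of Thornfield, so Elena controls Thornfield.
Anchor holds 100% of Meridian, so Elena controls Meridian.
Meridian and Thornfield and Elena together hold 75% + 20% + 5% = 100% of Talus, so Elena controls Talus.
Elena holds 100% of Auriga, so Elena controls Auriga.
Elena controls 5 companies.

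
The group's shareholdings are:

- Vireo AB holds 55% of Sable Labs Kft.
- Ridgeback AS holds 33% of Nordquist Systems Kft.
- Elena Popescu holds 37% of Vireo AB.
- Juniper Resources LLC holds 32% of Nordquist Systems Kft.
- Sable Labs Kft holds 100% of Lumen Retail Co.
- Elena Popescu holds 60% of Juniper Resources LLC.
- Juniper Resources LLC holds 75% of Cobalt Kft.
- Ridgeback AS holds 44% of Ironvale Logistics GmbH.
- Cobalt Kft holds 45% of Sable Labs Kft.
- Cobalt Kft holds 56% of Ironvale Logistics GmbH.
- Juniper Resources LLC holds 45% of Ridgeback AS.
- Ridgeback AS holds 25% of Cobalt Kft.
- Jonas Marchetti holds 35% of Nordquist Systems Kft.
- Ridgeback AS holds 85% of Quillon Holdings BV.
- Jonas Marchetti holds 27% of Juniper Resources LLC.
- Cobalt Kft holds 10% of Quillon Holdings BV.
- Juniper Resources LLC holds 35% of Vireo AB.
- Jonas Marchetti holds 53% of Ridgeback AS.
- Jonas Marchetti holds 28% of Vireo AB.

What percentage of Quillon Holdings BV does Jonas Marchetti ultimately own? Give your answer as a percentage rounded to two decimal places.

59.03%

Jonas reaches Quillon along 5 paths.
Via Ridgeback: 53% × 85% = 45.05%.
Via Juniper → Ridgeback: 27% × 45% × 85% = 10.3275%.
Via Juniper → Cobalt: 27% × 75% × 10% = 2.025%.
Via Ridgeback → Cobalt: 53% × 25% × 10% = 1.325%.
Via Juniper → Ridgeback → Cobalt: 27% × 45% × 25% × 10% = 0.30375%.
Total: 45.05% + 10.3275% + 2.025% + 1.325% + 0.30375% = 59.03125%.
Rounded: 59.03%.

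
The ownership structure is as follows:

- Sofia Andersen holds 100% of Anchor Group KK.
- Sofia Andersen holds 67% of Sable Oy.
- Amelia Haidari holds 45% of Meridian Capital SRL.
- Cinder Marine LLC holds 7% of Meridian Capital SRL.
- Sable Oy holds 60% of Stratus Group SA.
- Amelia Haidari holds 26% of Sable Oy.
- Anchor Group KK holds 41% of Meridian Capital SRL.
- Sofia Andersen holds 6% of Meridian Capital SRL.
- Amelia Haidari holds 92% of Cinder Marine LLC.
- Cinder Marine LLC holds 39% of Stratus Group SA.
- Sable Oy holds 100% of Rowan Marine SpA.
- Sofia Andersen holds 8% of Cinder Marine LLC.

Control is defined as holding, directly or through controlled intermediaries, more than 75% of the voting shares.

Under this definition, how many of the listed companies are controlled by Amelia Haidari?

1

Amelia holds 92% of Cinder, so Amelia controls Cinder.
No other company's threshold is met.
Amelia controls 1 company.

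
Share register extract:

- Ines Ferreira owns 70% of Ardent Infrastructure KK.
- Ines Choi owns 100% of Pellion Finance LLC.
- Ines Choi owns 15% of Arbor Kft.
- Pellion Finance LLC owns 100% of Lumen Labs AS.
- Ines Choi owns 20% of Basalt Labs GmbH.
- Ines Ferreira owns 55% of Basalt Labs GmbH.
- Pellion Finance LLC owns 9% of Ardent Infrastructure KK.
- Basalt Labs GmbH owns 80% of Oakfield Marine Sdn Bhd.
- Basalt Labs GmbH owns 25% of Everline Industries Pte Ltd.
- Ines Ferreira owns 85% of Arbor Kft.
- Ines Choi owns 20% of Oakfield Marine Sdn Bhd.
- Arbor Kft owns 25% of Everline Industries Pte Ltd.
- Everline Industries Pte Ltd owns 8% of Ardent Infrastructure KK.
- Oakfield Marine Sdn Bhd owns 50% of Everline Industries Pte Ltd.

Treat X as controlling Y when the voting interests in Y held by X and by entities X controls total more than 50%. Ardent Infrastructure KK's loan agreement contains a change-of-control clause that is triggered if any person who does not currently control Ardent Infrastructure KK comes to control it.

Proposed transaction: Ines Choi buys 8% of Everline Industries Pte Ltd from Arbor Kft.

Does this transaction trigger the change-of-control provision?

No

The purchase adds only to Ines Choi's holdings (Arbor's stake shrinks), so Ines Choi is the only person who could newly come to control Ardent.
Ines Choi holds 100% of Pellion, so Ines Choi controls Pellion.
Pellion holds 100% of Lumen, so Ines Choi controls Lumen.
In Ardent, Ines Choi's side holds only 9%, not > 50%.
So before the transaction, Ines Choi does not control Ardent.
After the purchase, Ines Choi holds 8% of Everline directly, and Arbor's stake falls to 17%.
Ines Choi's side now holds 8% of Everline, not > 50%, so Ines Choi still does not control Everline.
After the transaction, Ines Choi's side holds 9% of Ardent, not > 50%, so Ines Choi still does not control Ardent.
No new person acquires control, so the clause is not triggered.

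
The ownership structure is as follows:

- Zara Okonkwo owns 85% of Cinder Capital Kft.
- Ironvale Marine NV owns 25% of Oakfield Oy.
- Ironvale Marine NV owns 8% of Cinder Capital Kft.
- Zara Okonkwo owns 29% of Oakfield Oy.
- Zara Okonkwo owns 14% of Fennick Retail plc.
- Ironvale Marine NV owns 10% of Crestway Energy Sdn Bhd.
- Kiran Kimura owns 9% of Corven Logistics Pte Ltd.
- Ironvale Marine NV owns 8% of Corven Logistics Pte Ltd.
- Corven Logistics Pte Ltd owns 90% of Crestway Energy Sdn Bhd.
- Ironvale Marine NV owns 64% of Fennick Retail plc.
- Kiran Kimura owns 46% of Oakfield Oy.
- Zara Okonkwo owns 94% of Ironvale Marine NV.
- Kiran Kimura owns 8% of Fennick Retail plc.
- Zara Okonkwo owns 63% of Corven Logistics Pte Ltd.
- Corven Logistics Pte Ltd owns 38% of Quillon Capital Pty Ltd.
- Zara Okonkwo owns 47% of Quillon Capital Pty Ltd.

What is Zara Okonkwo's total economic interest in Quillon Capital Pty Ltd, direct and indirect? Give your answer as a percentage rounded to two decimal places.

73.80%

Zara reaches Quillon along 3 paths.
Direct stake: 47% = 47%.
Via Corven: 63% × 38% = 23.94%.
Via Ironvale → Corven: 94% × 8% × 38% = 2.8576%.
Total: 47% + 23.94% + 2.8576% = 73.7976%.
Rounded: 73.80%.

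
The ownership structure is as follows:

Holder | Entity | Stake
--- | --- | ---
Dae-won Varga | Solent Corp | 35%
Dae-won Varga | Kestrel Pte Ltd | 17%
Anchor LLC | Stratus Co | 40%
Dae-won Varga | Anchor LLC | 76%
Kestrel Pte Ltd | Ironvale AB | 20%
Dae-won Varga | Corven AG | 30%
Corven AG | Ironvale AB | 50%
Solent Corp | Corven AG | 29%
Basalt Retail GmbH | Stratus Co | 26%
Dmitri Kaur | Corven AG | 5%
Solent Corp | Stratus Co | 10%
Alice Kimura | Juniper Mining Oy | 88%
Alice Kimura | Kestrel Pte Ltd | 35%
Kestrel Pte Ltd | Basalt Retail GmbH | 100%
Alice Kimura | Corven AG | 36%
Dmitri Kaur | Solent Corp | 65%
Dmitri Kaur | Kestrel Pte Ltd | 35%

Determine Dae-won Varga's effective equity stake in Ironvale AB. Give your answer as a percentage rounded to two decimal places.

Dae-won reaches Ironvale along 3 paths.
Via Kestrel: 17% × 20% = 3.4%.
Via Corven: 30% × 50% = 15%.
Via Solent → Corven: 35% × 29% × 50% = 5.075%.
Total: 3.4% + 15% + 5.075% = 23.475%.
Rounded: 23.48%.

23.48%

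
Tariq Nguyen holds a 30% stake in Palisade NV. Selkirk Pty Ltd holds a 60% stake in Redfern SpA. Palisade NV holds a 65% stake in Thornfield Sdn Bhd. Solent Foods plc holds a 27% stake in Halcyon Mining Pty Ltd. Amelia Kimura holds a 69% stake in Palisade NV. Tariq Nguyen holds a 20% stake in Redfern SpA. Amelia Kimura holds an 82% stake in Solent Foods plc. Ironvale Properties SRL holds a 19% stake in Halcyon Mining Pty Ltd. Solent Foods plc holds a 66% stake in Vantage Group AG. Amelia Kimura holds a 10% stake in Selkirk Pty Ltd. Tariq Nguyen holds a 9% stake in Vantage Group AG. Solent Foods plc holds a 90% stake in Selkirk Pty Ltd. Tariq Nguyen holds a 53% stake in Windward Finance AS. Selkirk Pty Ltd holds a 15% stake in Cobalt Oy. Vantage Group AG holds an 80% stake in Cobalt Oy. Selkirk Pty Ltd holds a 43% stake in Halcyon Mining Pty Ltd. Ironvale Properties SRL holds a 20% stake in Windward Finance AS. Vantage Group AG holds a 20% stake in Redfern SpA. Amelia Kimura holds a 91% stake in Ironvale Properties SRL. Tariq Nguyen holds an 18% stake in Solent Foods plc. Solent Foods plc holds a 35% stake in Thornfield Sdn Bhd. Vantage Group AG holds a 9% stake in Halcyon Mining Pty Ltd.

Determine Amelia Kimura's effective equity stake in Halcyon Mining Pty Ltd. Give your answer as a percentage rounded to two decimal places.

Amelia reaches Halcyon along 5 paths.
Via Solent → Selkirk: 82% × 90% × 43% = 31.734%.
Via Selkirk: 10% × 43% = 4.3%.
Via Solent → Vantage: 82% × 66% × 9% = 4.8708%.
Via Ironvale: 91% × 19% = 17.29%.
Via Solent: 82% × 27% = 22.14%.
Total: 31.734% + 4.3% + 4.8708% + 17.29% + 22.14% = 80.3348%.
Rounded: 80.33%.

80.33%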